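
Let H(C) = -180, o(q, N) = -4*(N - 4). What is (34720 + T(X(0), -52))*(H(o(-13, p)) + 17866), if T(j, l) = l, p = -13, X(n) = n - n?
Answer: 613138248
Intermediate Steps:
X(n) = 0
o(q, N) = 16 - 4*N (o(q, N) = -4*(-4 + N) = 16 - 4*N)
(34720 + T(X(0), -52))*(H(o(-13, p)) + 17866) = (34720 - 52)*(-180 + 17866) = 34668*17686 = 613138248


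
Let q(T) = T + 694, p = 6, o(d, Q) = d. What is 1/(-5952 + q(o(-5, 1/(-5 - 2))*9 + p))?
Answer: -1/5297 ≈ -0.00018879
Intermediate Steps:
q(T) = 694 + T
1/(-5952 + q(o(-5, 1/(-5 - 2))*9 + p)) = 1/(-5952 + (694 + (-5*9 + 6))) = 1/(-5952 + (694 + (-45 + 6))) = 1/(-5952 + (694 - 39)) = 1/(-5952 + 655) = 1/(-5297) = -1/5297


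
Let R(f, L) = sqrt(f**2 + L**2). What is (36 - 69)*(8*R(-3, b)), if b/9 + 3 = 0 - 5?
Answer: -792*sqrt(577) ≈ -19025.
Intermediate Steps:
b = -72 (b = -27 + 9*(0 - 5) = -27 + 9*(-5) = -27 - 45 = -72)
R(f, L) = sqrt(L**2 + f**2)
(36 - 69)*(8*R(-3, b)) = (36 - 69)*(8*sqrt((-72)**2 + (-3)**2)) = -264*sqrt(5184 + 9) = -264*sqrt(5193) = -264*3*sqrt(577) = -792*sqrt(577)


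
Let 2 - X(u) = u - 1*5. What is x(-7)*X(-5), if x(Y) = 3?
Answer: 36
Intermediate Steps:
X(u) = 7 - u (X(u) = 2 - (u - 1*5) = 2 - (u - 5) = 2 - (-5 + u) = 2 + (5 - u) = 7 - u)
x(-7)*X(-5) = 3*(7 - 1*(-5)) = 3*(7 + 5) = 3*12 = 36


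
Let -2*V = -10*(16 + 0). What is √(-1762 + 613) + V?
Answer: 80 + I*√1149 ≈ 80.0 + 33.897*I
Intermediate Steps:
V = 80 (V = -(-5)*(16 + 0) = -(-5)*16 = -½*(-160) = 80)
√(-1762 + 613) + V = √(-1762 + 613) + 80 = √(-1149) + 80 = I*√1149 + 80 = 80 + I*√1149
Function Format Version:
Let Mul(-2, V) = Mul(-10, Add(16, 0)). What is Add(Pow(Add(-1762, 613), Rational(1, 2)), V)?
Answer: Add(80, Mul(I, Pow(1149, Rational(1, 2)))) ≈ Add(80.000, Mul(33.897, I))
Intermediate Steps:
V = 80 (V = Mul(Rational(-1, 2), Mul(-10, Add(16, 0))) = Mul(Rational(-1, 2), Mul(-10, 16)) = Mul(Rational(-1, 2), -160) = 80)
Add(Pow(Add(-1762, 613), Rational(1, 2)), V) = Add(Pow(Add(-1762, 613), Rational(1, 2)), 80) = Add(Pow(-1149, Rational(1, 2)), 80) = Add(Mul(I, Pow(1149, Rational(1, 2))), 80) = Add(80, Mul(I, Pow(1149, Rational(1, 2))))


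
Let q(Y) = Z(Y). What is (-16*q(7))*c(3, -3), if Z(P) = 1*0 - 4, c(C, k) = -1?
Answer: -64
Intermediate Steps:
Z(P) = -4 (Z(P) = 0 - 4 = -4)
q(Y) = -4
(-16*q(7))*c(3, -3) = -16*(-4)*(-1) = 64*(-1) = -64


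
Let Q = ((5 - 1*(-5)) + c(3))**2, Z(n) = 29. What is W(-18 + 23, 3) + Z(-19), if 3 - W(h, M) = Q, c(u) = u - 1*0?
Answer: -137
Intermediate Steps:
c(u) = u (c(u) = u + 0 = u)
Q = 169 (Q = ((5 - 1*(-5)) + 3)**2 = ((5 + 5) + 3)**2 = (10 + 3)**2 = 13**2 = 169)
W(h, M) = -166 (W(h, M) = 3 - 1*169 = 3 - 169 = -166)
W(-18 + 23, 3) + Z(-19) = -166 + 29 = -137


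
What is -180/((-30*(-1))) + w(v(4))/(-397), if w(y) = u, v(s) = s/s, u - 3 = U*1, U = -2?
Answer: -2383/397 ≈ -6.0025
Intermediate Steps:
u = 1 (u = 3 - 2*1 = 3 - 2 = 1)
v(s) = 1
w(y) = 1
-180/((-30*(-1))) + w(v(4))/(-397) = -180/((-30*(-1))) + 1/(-397) = -180/30 + 1*(-1/397) = -180*1/30 - 1/397 = -6 - 1/397 = -2383/397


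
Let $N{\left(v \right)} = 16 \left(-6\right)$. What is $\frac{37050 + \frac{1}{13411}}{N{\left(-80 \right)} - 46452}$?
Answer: $- \frac{496877551}{624255228} \approx -0.79595$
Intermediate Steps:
$N{\left(v \right)} = -96$
$\frac{37050 + \frac{1}{13411}}{N{\left(-80 \right)} - 46452} = \frac{37050 + \frac{1}{13411}}{-96 - 46452} = \frac{37050 + \frac{1}{13411}}{-46548} = \frac{496877551}{13411} \left(- \frac{1}{46548}\right) = - \frac{496877551}{624255228}$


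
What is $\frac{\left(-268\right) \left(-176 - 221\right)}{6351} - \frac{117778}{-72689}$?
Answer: $\frac{8481826922}{461647839} \approx 18.373$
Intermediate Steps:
$\frac{\left(-268\right) \left(-176 - 221\right)}{6351} - \frac{117778}{-72689} = \left(-268\right) \left(-397\right) \frac{1}{6351} - - \frac{117778}{72689} = 106396 \cdot \frac{1}{6351} + \frac{117778}{72689} = \frac{106396}{6351} + \frac{117778}{72689} = \frac{8481826922}{461647839}$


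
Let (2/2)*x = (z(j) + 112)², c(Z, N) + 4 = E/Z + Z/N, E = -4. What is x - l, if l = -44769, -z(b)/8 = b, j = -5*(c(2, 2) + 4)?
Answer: 49953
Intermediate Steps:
c(Z, N) = -4 - 4/Z + Z/N (c(Z, N) = -4 + (-4/Z + Z/N) = -4 - 4/Z + Z/N)
j = 5 (j = -5*((-4 - 4/2 + 2/2) + 4) = -5*((-4 - 4*½ + 2*(½)) + 4) = -5*((-4 - 2 + 1) + 4) = -5*(-5 + 4) = -5*(-1) = 5)
z(b) = -8*b
x = 5184 (x = (-8*5 + 112)² = (-40 + 112)² = 72² = 5184)
x - l = 5184 - 1*(-44769) = 5184 + 44769 = 49953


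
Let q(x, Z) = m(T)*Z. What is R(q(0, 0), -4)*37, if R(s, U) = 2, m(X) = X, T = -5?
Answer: 74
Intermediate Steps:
q(x, Z) = -5*Z
R(q(0, 0), -4)*37 = 2*37 = 74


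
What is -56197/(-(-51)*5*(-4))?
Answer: 56197/1020 ≈ 55.095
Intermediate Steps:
-56197/(-(-51)*5*(-4)) = -56197/(-17*(-15)*(-4)) = -56197/(255*(-4)) = -56197/(-1020) = -56197*(-1/1020) = 56197/1020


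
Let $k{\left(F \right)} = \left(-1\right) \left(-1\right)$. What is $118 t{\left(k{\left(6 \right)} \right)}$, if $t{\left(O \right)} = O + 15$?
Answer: $1888$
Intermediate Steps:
$k{\left(F \right)} = 1$
$t{\left(O \right)} = 15 + O$
$118 t{\left(k{\left(6 \right)} \right)} = 118 \left(15 + 1\right) = 118 \cdot 16 = 1888$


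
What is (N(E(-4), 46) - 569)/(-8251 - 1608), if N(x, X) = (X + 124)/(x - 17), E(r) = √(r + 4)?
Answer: 579/9859 ≈ 0.058728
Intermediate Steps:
E(r) = √(4 + r)
N(x, X) = (124 + X)/(-17 + x)
(N(E(-4), 46) - 569)/(-8251 - 1608) = ((124 + 46)/(-17 + √(4 - 4)) - 569)/(-8251 - 1608) = (170/(-17 + √0) - 569)/(-9859) = (170/(-17 + 0) - 569)*(-1/9859) = (170/(-17) - 569)*(-1/9859) = (-1/17*170 - 569)*(-1/9859) = (-10 - 569)*(-1/9859) = -579*(-1/9859) = 579/9859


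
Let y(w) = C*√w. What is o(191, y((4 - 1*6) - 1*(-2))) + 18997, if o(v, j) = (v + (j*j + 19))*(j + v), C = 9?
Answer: 59107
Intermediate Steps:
y(w) = 9*√w
o(v, j) = (j + v)*(19 + v + j²) (o(v, j) = (v + (j² + 19))*(j + v) = (v + (19 + j²))*(j + v) = (19 + v + j²)*(j + v) = (j + v)*(19 + v + j²))
o(191, y((4 - 1*6) - 1*(-2))) + 18997 = ((9*√((4 - 1*6) - 1*(-2)))³ + 191² + 19*(9*√((4 - 1*6) - 1*(-2))) + 19*191 + (9*√((4 - 1*6) - 1*(-2)))*191 + 191*(9*√((4 - 1*6) - 1*(-2)))²) + 18997 = ((9*√((4 - 6) + 2))³ + 36481 + 19*(9*√((4 - 6) + 2)) + 3629 + (9*√((4 - 6) + 2))*191 + 191*(9*√((4 - 6) + 2))²) + 18997 = ((9*√(-2 + 2))³ + 36481 + 19*(9*√(-2 + 2)) + 3629 + (9*√(-2 + 2))*191 + 191*(9*√(-2 + 2))²) + 18997 = ((9*√0)³ + 36481 + 19*(9*√0) + 3629 + (9*√0)*191 + 191*(9*√0)²) + 18997 = ((9*0)³ + 36481 + 19*(9*0) + 3629 + (9*0)*191 + 191*(9*0)²) + 18997 = (0³ + 36481 + 19*0 + 3629 + 0*191 + 191*0²) + 18997 = (0 + 36481 + 0 + 3629 + 0 + 191*0) + 18997 = (0 + 36481 + 0 + 3629 + 0 + 0) + 18997 = 40110 + 18997 = 59107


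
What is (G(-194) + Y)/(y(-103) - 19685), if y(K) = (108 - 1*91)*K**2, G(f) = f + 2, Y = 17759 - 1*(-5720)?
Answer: 23287/160668 ≈ 0.14494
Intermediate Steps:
Y = 23479 (Y = 17759 + 5720 = 23479)
G(f) = 2 + f
y(K) = 17*K**2 (y(K) = (108 - 91)*K**2 = 17*K**2)
(G(-194) + Y)/(y(-103) - 19685) = ((2 - 194) + 23479)/(17*(-103)**2 - 19685) = (-192 + 23479)/(17*10609 - 19685) = 23287/(180353 - 19685) = 23287/160668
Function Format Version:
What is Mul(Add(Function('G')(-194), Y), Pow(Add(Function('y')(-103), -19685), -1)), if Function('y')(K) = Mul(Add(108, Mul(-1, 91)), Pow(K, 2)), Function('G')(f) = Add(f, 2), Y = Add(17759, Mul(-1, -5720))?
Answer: Rational(23287, 160668) ≈ 0.14494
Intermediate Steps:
Y = 23479 (Y = Add(17759, 5720) = 23479)
Function('G')(f) = Add(2, f)
Function('y')(K) = Mul(17, Pow(K, 2)) (Function('y')(K) = Mul(Add(108, -91), Pow(K, 2)) = Mul(17, Pow(K, 2)))
Mul(Add(Function('G')(-194), Y), Pow(Add(Function('y')(-103), -19685), -1)) = Mul(Add(Add(2, -194), 23479), Pow(Add(Mul(17, Pow(-103, 2)), -19685), -1)) = Mul(Add(-192, 23479), Pow(Add(Mul(17, 10609), -19685), -1)) = Mul(23287, Pow(Add(180353, -19685), -1)) = Mul(23287, Pow(160668, -1)) = Mul(23287, Rational(1, 160668)) = Rational(23287, 160668)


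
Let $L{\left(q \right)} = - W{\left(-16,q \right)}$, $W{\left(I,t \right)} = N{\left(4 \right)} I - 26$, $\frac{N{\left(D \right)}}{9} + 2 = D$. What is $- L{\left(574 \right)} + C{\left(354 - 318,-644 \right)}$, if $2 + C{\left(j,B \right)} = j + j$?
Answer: $-244$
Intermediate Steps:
$N{\left(D \right)} = -18 + 9 D$
$C{\left(j,B \right)} = -2 + 2 j$ ($C{\left(j,B \right)} = -2 + \left(j + j\right) = -2 + 2 j$)
$W{\left(I,t \right)} = -26 + 18 I$ ($W{\left(I,t \right)} = \left(-18 + 9 \cdot 4\right) I - 26 = \left(-18 + 36\right) I - 26 = 18 I - 26 = -26 + 18 I$)
$L{\left(q \right)} = 314$ ($L{\left(q \right)} = - (-26 + 18 \left(-16\right)) = - (-26 - 288) = \left(-1\right) \left(-314\right) = 314$)
$- L{\left(574 \right)} + C{\left(354 - 318,-644 \right)} = \left(-1\right) 314 - \left(2 - 2 \left(354 - 318\right)\right) = -314 - \left(2 - 2 \left(354 - 318\right)\right) = -314 + \left(-2 + 2 \cdot 36\right) = -314 + \left(-2 + 72\right) = -314 + 70 = -244$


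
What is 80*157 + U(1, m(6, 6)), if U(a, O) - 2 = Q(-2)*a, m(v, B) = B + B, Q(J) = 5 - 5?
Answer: 12562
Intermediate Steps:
Q(J) = 0
m(v, B) = 2*B
U(a, O) = 2 (U(a, O) = 2 + 0*a = 2 + 0 = 2)
80*157 + U(1, m(6, 6)) = 80*157 + 2 = 12560 + 2 = 12562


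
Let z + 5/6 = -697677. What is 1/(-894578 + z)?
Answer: -6/9553535 ≈ -6.2804e-7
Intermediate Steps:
z = -4186067/6 (z = -⅚ - 697677 = -4186067/6 ≈ -6.9768e+5)
1/(-894578 + z) = 1/(-894578 - 4186067/6) = 1/(-9553535/6) = -6/9553535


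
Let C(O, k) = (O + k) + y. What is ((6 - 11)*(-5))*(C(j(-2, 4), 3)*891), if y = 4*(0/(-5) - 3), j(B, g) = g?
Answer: -111375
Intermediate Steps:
y = -12 (y = 4*(0*(-⅕) - 3) = 4*(0 - 3) = 4*(-3) = -12)
C(O, k) = -12 + O + k (C(O, k) = (O + k) - 12 = -12 + O + k)
((6 - 11)*(-5))*(C(j(-2, 4), 3)*891) = ((6 - 11)*(-5))*((-12 + 4 + 3)*891) = (-5*(-5))*(-5*891) = 25*(-4455) = -111375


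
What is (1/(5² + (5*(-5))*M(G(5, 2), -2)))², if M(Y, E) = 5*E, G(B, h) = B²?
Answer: 1/75625 ≈ 1.3223e-5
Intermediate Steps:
(1/(5² + (5*(-5))*M(G(5, 2), -2)))² = (1/(5² + (5*(-5))*(5*(-2))))² = (1/(25 - 25*(-10)))² = (1/(25 + 250))² = (1/275)² = 1/75625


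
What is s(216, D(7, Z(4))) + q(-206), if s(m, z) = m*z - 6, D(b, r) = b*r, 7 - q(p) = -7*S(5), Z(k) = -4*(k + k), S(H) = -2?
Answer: -48397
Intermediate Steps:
Z(k) = -8*k
q(p) = -7 (q(p) = 7 - (-7)*(-2) = 7 - 1*14 = 7 - 14 = -7)
s(m, z) = -6 + m*z
s(216, D(7, Z(4))) + q(-206) = (-6 + 216*(7*(-8*4))) - 7 = (-6 + 216*(7*(-32))) - 7 = (-6 + 216*(-224)) - 7 = (-6 - 48384) - 7 = -48390 - 7 = -48397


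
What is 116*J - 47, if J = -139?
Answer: -16171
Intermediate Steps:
116*J - 47 = 116*(-139) - 47 = -16124 - 47 = -16171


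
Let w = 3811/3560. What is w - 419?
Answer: -1487829/3560 ≈ -417.93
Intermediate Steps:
w = 3811/3560 (w = 3811*(1/3560) = 3811/3560 ≈ 1.0705)
w - 419 = 3811/3560 - 419 = -1487829/3560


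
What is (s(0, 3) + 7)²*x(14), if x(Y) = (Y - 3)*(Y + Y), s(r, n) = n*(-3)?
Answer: 1232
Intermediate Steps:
s(r, n) = -3*n
x(Y) = 2*Y*(-3 + Y) (x(Y) = (-3 + Y)*(2*Y) = 2*Y*(-3 + Y))
(s(0, 3) + 7)²*x(14) = (-3*3 + 7)²*(2*14*(-3 + 14)) = (-9 + 7)²*(2*14*11) = (-2)²*308 = 4*308 = 1232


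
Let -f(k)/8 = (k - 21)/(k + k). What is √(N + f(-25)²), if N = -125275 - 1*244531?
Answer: I*√231094894/25 ≈ 608.07*I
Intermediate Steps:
f(k) = -4*(-21 + k)/k (f(k) = -8*(k - 21)/(k + k) = -8*(-21 + k)/(2*k) = -8*(-21 + k)*1/(2*k) = -4*(-21 + k)/k)
N = -369806 (N = -125275 - 244531 = -369806)
√(N + f(-25)²) = √(-369806 + (-4 + 84/(-25))²) = √(-369806 + (-4 + 84*(-1/25))²) = √(-369806 + (-4 - 84/25)²) = √(-369806 + (-184/25)²) = √(-369806 + 33856/625) = √(-231094894/625) = I*√231094894/25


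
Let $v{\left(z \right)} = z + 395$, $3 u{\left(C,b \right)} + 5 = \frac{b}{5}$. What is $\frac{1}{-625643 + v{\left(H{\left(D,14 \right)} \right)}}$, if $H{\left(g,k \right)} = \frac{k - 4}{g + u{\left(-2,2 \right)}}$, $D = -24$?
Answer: $- \frac{383}{239470134} \approx -1.5994 \cdot 10^{-6}$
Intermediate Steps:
$u{\left(C,b \right)} = - \frac{5}{3} + \frac{b}{15}$ ($u{\left(C,b \right)} = - \frac{5}{3} + \frac{b \frac{1}{5}}{3} = - \frac{5}{3} + \frac{\frac{1}{5} b}{3} = - \frac{5}{3} + \frac{b}{15}$)
$H{\left(g,k \right)} = \frac{-4 + k}{- \frac{23}{15} + g}$ ($H{\left(g,k \right)} = \frac{k - 4}{g + \left(- \frac{5}{3} + \frac{1}{15} \cdot 2\right)} = \frac{-4 + k}{g + \left(- \frac{5}{3} + \frac{2}{15}\right)} = \frac{-4 + k}{g - \frac{23}{15}} = \frac{-4 + k}{- \frac{23}{15} + g}$)
$v{\left(z \right)} = 395 + z$
$\frac{1}{-625643 + v{\left(H{\left(D,14 \right)} \right)}} = \frac{1}{-625643 + \left(395 + \frac{15 \left(-4 + 14\right)}{-23 + 15 \left(-24\right)}\right)} = \frac{1}{-625643 + \left(395 + 15 \frac{1}{-23 - 360} \cdot 10\right)} = \frac{1}{-625643 + \left(395 + 15 \frac{1}{-383} \cdot 10\right)} = \frac{1}{-625643 + \left(395 + 15 \left(- \frac{1}{383}\right) 10\right)} = \frac{1}{-625643 + \left(395 - \frac{150}{383}\right)} = \frac{1}{-625643 + \frac{151135}{383}} = \frac{1}{- \frac{239470134}{383}} = - \frac{383}{239470134}$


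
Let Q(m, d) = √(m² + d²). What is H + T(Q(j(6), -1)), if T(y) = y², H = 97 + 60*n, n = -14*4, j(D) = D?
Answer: -3226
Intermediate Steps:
n = -56
Q(m, d) = √(d² + m²)
H = -3263 (H = 97 + 60*(-56) = 97 - 3360 = -3263)
H + T(Q(j(6), -1)) = -3263 + (√((-1)² + 6²))² = -3263 + (√(1 + 36))² = -3263 + (√37)² = -3263 + 37 = -3226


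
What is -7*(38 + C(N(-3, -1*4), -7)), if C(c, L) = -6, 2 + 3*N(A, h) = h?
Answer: -224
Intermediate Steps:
N(A, h) = -⅔ + h/3
-7*(38 + C(N(-3, -1*4), -7)) = -7*(38 - 6) = -7*32 = -224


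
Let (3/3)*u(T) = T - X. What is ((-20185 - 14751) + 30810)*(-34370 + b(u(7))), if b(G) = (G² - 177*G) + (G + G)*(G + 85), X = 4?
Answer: 141785864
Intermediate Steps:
u(T) = -4 + T (u(T) = T - 1*4 = T - 4 = -4 + T)
b(G) = G² - 177*G + 2*G*(85 + G) (b(G) = (G² - 177*G) + (2*G)*(85 + G) = (G² - 177*G) + 2*G*(85 + G) = G² - 177*G + 2*G*(85 + G))
((-20185 - 14751) + 30810)*(-34370 + b(u(7))) = ((-20185 - 14751) + 30810)*(-34370 + (-4 + 7)*(-7 + 3*(-4 + 7))) = (-34936 + 30810)*(-34370 + 3*(-7 + 3*3)) = -4126*(-34370 + 3*(-7 + 9)) = -4126*(-34370 + 3*2) = -4126*(-34370 + 6) = -4126*(-34364) = 141785864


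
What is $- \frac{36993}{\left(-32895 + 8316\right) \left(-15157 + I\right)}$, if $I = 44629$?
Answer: $\frac{12331}{241464096} \approx 5.1068 \cdot 10^{-5}$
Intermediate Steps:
$- \frac{36993}{\left(-32895 + 8316\right) \left(-15157 + I\right)} = - \frac{36993}{\left(-32895 + 8316\right) \left(-15157 + 44629\right)} = - \frac{36993}{\left(-24579\right) 29472} = - \frac{36993}{-724392288} = \left(-36993\right) \left(- \frac{1}{724392288}\right) = \frac{12331}{241464096}$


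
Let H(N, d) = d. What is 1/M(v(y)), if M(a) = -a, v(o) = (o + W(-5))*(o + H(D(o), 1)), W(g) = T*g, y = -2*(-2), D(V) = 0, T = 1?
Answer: 1/5 ≈ 0.20000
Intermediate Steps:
y = 4
W(g) = g (W(g) = 1*g = g)
v(o) = (1 + o)*(-5 + o) (v(o) = (o - 5)*(o + 1) = (-5 + o)*(1 + o) = (1 + o)*(-5 + o))
1/M(v(y)) = 1/(-(-5 + 4**2 - 4*4)) = 1/(-(-5 + 16 - 16)) = 1/(-1*(-5)) = 1/5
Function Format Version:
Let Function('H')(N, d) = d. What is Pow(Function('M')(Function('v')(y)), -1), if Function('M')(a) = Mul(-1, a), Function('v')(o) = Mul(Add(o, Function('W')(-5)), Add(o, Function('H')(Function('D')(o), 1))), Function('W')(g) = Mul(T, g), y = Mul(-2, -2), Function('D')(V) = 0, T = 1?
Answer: Rational(1, 5) ≈ 0.20000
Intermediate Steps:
y = 4
Function('W')(g) = g (Function('W')(g) = Mul(1, g) = g)
Function('v')(o) = Mul(Add(1, o), Add(-5, o)) (Function('v')(o) = Mul(Add(o, -5), Add(o, 1)) = Mul(Add(-5, o), Add(1, o)) = Mul(Add(1, o), Add(-5, o)))
Pow(Function('M')(Function('v')(y)), -1) = Pow(Mul(-1, Add(-5, Pow(4, 2), Mul(-4, 4))), -1) = Pow(Mul(-1, Add(-5, 16, -16)), -1) = Pow(Mul(-1, -5), -1) = Pow(5, -1) = Rational(1, 5)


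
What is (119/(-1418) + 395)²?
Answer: 313589920081/2010724 ≈ 1.5596e+5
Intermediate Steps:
(119/(-1418) + 395)² = (119*(-1/1418) + 395)² = (-119/1418 + 395)² = (559991/1418)² = 313589920081/2010724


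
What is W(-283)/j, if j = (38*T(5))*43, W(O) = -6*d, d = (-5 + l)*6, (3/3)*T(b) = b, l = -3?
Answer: 144/4085 ≈ 0.035251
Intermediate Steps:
T(b) = b
d = -48 (d = (-5 - 3)*6 = -8*6 = -48)
W(O) = 288 (W(O) = -6*(-48) = 288)
j = 8170 (j = (38*5)*43 = 190*43 = 8170)
W(-283)/j = 288/8170 = 288*(1/8170) = 144/4085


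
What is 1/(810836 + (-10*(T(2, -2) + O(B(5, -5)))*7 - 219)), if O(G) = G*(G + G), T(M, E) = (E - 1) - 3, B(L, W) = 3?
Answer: 1/809777 ≈ 1.2349e-6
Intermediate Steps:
T(M, E) = -4 + E (T(M, E) = (-1 + E) - 3 = -4 + E)
O(G) = 2*G**2 (O(G) = G*(2*G) = 2*G**2)
1/(810836 + (-10*(T(2, -2) + O(B(5, -5)))*7 - 219)) = 1/(810836 + (-10*((-4 - 2) + 2*3**2)*7 - 219)) = 1/(810836 + (-10*(-6 + 2*9)*7 - 219)) = 1/(810836 + (-10*(-6 + 18)*7 - 219)) = 1/(810836 + (-120*7 - 219)) = 1/(810836 + (-10*84 - 219)) = 1/(810836 + (-840 - 219)) = 1/(810836 - 1059) = 1/809777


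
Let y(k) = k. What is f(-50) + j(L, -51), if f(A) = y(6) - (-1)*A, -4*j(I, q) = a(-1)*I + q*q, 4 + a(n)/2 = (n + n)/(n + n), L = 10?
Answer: -2717/4 ≈ -679.25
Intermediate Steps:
a(n) = -6 (a(n) = -8 + 2*((n + n)/(n + n)) = -8 + 2*((2*n)/((2*n))) = -8 + 2*((2*n)*(1/(2*n))) = -8 + 2*1 = -8 + 2 = -6)
j(I, q) = -q²/4 + 3*I/2 (j(I, q) = -(-6*I + q*q)/4 = -(-6*I + q²)/4 = -(q² - 6*I)/4 = -q²/4 + 3*I/2)
f(A) = 6 + A (f(A) = 6 - (-1)*A = 6 + A)
f(-50) + j(L, -51) = (6 - 50) + (-¼*(-51)² + (3/2)*10) = -44 + (-¼*2601 + 15) = -44 + (-2601/4 + 15) = -44 - 2541/4 = -2717/4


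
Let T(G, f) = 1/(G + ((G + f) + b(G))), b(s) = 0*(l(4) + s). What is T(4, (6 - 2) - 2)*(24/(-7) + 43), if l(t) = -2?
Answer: 277/70 ≈ 3.9571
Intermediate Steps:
b(s) = 0 (b(s) = 0*(-2 + s) = 0)
T(G, f) = 1/(f + 2*G) (T(G, f) = 1/(G + ((G + f) + 0)) = 1/(G + (G + f)) = 1/(f + 2*G))
T(4, (6 - 2) - 2)*(24/(-7) + 43) = (24/(-7) + 43)/(((6 - 2) - 2) + 2*4) = (24*(-⅐) + 43)/((4 - 2) + 8) = (-24/7 + 43)/(2 + 8) = (277/7)/10 = (⅒)*(277/7) = 277/70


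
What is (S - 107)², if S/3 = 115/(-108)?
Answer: 15737089/1296 ≈ 12143.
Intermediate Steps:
S = -115/36 (S = 3*(115/(-108)) = 3*(115*(-1/108)) = 3*(-115/108) = -115/36 ≈ -3.1944)
(S - 107)² = (-115/36 - 107)² = (-3967/36)² = 15737089/1296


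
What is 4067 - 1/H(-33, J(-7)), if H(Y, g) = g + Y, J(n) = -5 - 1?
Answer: 158614/39 ≈ 4067.0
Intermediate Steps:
J(n) = -6
H(Y, g) = Y + g
4067 - 1/H(-33, J(-7)) = 4067 - 1/(-33 - 6) = 4067 - 1/(-39) = 4067 - 1*(-1/39) = 4067 + 1/39 = 158614/39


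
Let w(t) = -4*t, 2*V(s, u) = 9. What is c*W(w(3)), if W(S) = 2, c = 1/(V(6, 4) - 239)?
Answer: -4/469 ≈ -0.0085288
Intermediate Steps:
V(s, u) = 9/2 (V(s, u) = (½)*9 = 9/2)
c = -2/469 (c = 1/(9/2 - 239) = 1/(-469/2) = -2/469 ≈ -0.0042644)
c*W(w(3)) = -2/469*2 = -4/469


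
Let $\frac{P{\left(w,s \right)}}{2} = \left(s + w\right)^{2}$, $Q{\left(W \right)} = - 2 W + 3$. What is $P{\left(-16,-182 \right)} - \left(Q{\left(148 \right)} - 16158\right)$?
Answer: $94859$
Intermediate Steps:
$Q{\left(W \right)} = 3 - 2 W$
$P{\left(w,s \right)} = 2 \left(s + w\right)^{2}$
$P{\left(-16,-182 \right)} - \left(Q{\left(148 \right)} - 16158\right) = 2 \left(-182 - 16\right)^{2} - \left(\left(3 - 296\right) - 16158\right) = 2 \left(-198\right)^{2} - \left(\left(3 - 296\right) - 16158\right) = 2 \cdot 39204 - \left(-293 - 16158\right) = 78408 - -16451 = 78408 + 16451 = 94859$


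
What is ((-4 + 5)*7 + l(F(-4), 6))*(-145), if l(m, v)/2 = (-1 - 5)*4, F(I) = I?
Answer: 5945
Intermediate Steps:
l(m, v) = -48 (l(m, v) = 2*((-1 - 5)*4) = 2*(-6*4) = 2*(-24) = -48)
((-4 + 5)*7 + l(F(-4), 6))*(-145) = ((-4 + 5)*7 - 48)*(-145) = (1*7 - 48)*(-145) = (7 - 48)*(-145) = -41*(-145) = 5945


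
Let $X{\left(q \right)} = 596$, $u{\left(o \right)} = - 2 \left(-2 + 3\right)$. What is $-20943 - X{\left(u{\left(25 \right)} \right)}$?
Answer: $-21539$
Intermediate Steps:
$u{\left(o \right)} = -2$ ($u{\left(o \right)} = \left(-2\right) 1 = -2$)
$-20943 - X{\left(u{\left(25 \right)} \right)} = -20943 - 596 = -21539$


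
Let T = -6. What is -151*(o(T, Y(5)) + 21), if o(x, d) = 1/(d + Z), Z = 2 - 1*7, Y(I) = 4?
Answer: -3020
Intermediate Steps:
Z = -5 (Z = 2 - 7 = -5)
o(x, d) = 1/(-5 + d) (o(x, d) = 1/(d - 5) = 1/(-5 + d))
-151*(o(T, Y(5)) + 21) = -151*(1/(-5 + 4) + 21) = -151*(1/(-1) + 21) = -151*(-1 + 21) = -151*20 = -3020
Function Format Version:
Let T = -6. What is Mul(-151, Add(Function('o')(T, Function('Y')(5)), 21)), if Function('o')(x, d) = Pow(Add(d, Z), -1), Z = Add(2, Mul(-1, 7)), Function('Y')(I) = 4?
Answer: -3020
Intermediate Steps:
Z = -5 (Z = Add(2, -7) = -5)
Function('o')(x, d) = Pow(Add(-5, d), -1) (Function('o')(x, d) = Pow(Add(d, -5), -1) = Pow(Add(-5, d), -1))
Mul(-151, Add(Function('o')(T, Function('Y')(5)), 21)) = Mul(-151, Add(Pow(Add(-5, 4), -1), 21)) = Mul(-151, Add(Pow(-1, -1), 21)) = Mul(-151, Add(-1, 21)) = Mul(-151, 20) = -3020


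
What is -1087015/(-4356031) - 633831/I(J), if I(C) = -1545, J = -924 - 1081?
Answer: 920888974312/2243355965 ≈ 410.50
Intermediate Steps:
J = -2005
-1087015/(-4356031) - 633831/I(J) = -1087015/(-4356031) - 633831/(-1545) = -1087015*(-1/4356031) - 633831*(-1/1545) = 1087015/4356031 + 211277/515 = 920888974312/2243355965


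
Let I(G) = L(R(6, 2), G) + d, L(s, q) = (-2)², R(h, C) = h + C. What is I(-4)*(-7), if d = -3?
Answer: -7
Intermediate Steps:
R(h, C) = C + h
L(s, q) = 4
I(G) = 1 (I(G) = 4 - 3 = 1)
I(-4)*(-7) = 1*(-7) = -7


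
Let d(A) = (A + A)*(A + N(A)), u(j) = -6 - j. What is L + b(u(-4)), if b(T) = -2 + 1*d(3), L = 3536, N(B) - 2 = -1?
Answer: 3558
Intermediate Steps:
N(B) = 1 (N(B) = 2 - 1 = 1)
d(A) = 2*A*(1 + A) (d(A) = (A + A)*(A + 1) = (2*A)*(1 + A) = 2*A*(1 + A))
b(T) = 22 (b(T) = -2 + 1*(2*3*(1 + 3)) = -2 + 1*(2*3*4) = -2 + 1*24 = -2 + 24 = 22)
L + b(u(-4)) = 3536 + 22 = 3558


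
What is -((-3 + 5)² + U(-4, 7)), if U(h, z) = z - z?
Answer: -4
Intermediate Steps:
U(h, z) = 0
-((-3 + 5)² + U(-4, 7)) = -((-3 + 5)² + 0) = -(2² + 0) = -(4 + 0) = -1*4 = -4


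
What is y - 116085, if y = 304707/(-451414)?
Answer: -52402698897/451414 ≈ -1.1609e+5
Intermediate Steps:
y = -304707/451414 (y = 304707*(-1/451414) = -304707/451414 ≈ -0.67501)
y - 116085 = -304707/451414 - 116085 = -52402698897/451414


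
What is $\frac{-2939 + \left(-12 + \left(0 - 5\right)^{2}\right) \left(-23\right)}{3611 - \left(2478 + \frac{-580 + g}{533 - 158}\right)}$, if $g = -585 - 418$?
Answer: $- \frac{607125}{213229} \approx -2.8473$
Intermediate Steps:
$g = -1003$
$\frac{-2939 + \left(-12 + \left(0 - 5\right)^{2}\right) \left(-23\right)}{3611 - \left(2478 + \frac{-580 + g}{533 - 158}\right)} = \frac{-2939 + \left(-12 + \left(0 - 5\right)^{2}\right) \left(-23\right)}{3611 - \left(2478 + \frac{-580 - 1003}{533 - 158}\right)} = \frac{-2939 + \left(-12 + \left(-5\right)^{2}\right) \left(-23\right)}{3611 - \left(2478 - \frac{1583}{375}\right)} = \frac{-2939 + \left(-12 + 25\right) \left(-23\right)}{3611 - \left(2478 - \frac{1583}{375}\right)} = \frac{-2939 + 13 \left(-23\right)}{3611 - \frac{927667}{375}} = \frac{-2939 - 299}{3611 + \left(-2478 + \frac{1583}{375}\right)} = - \frac{3238}{3611 - \frac{927667}{375}} = - \frac{3238}{\frac{426458}{375}} = \left(-3238\right) \frac{375}{426458} = - \frac{607125}{213229}$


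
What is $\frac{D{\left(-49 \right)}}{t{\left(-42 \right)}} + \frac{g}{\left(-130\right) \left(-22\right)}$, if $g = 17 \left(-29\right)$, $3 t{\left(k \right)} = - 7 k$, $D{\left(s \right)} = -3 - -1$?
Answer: $- \frac{27017}{140140} \approx -0.19279$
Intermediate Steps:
$D{\left(s \right)} = -2$ ($D{\left(s \right)} = -3 + 1 = -2$)
$t{\left(k \right)} = - \frac{7 k}{3}$ ($t{\left(k \right)} = \frac{\left(-7\right) k}{3} = - \frac{7 k}{3}$)
$g = -493$
$\frac{D{\left(-49 \right)}}{t{\left(-42 \right)}} + \frac{g}{\left(-130\right) \left(-22\right)} = - \frac{2}{\left(- \frac{7}{3}\right) \left(-42\right)} - \frac{493}{\left(-130\right) \left(-22\right)} = - \frac{2}{98} - \frac{493}{2860} = \left(-2\right) \frac{1}{98} - \frac{493}{2860} = - \frac{1}{49} - \frac{493}{2860} = - \frac{27017}{140140}$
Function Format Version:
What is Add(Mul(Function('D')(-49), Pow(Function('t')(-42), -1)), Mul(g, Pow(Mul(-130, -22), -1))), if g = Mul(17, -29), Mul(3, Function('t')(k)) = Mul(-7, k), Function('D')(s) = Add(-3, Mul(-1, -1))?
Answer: Rational(-27017, 140140) ≈ -0.19279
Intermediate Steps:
Function('D')(s) = -2 (Function('D')(s) = Add(-3, 1) = -2)
Function('t')(k) = Mul(Rational(-7, 3), k) (Function('t')(k) = Mul(Rational(1, 3), Mul(-7, k)) = Mul(Rational(-7, 3), k))
g = -493
Add(Mul(Function('D')(-49), Pow(Function('t')(-42), -1)), Mul(g, Pow(Mul(-130, -22), -1))) = Add(Mul(-2, Pow(Mul(Rational(-7, 3), -42), -1)), Mul(-493, Pow(Mul(-130, -22), -1))) = Add(Mul(-2, Pow(98, -1)), Mul(-493, Pow(2860, -1))) = Add(Mul(-2, Rational(1, 98)), Mul(-493, Rational(1, 2860))) = Add(Rational(-1, 49), Rational(-493, 2860)) = Rational(-27017, 140140)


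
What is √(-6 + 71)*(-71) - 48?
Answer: -48 - 71*√65 ≈ -620.42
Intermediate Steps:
√(-6 + 71)*(-71) - 48 = √65*(-71) - 48 = -71*√65 - 48 = -48 - 71*√65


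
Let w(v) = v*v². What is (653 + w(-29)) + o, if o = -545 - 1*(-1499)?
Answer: -22782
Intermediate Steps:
w(v) = v³
o = 954 (o = -545 + 1499 = 954)
(653 + w(-29)) + o = (653 + (-29)³) + 954 = (653 - 24389) + 954 = -23736 + 954 = -22782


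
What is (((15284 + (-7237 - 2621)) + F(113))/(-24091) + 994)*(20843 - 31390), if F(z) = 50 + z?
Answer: -252504303155/24091 ≈ -1.0481e+7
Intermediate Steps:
(((15284 + (-7237 - 2621)) + F(113))/(-24091) + 994)*(20843 - 31390) = (((15284 + (-7237 - 2621)) + (50 + 113))/(-24091) + 994)*(20843 - 31390) = (((15284 - 9858) + 163)*(-1/24091) + 994)*(-10547) = ((5426 + 163)*(-1/24091) + 994)*(-10547) = (5589*(-1/24091) + 994)*(-10547) = (-5589/24091 + 994)*(-10547) = (23940865/24091)*(-10547) = -252504303155/24091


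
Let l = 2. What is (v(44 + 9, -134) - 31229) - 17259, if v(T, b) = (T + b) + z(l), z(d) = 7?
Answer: -48562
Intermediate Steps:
v(T, b) = 7 + T + b (v(T, b) = (T + b) + 7 = 7 + T + b)
(v(44 + 9, -134) - 31229) - 17259 = ((7 + (44 + 9) - 134) - 31229) - 17259 = ((7 + 53 - 134) - 31229) - 17259 = (-74 - 31229) - 17259 = -31303 - 17259 = -48562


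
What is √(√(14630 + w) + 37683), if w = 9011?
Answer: √(37683 + √23641) ≈ 194.52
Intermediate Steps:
√(√(14630 + w) + 37683) = √(√(14630 + 9011) + 37683) = √(√23641 + 37683) = √(37683 + √23641)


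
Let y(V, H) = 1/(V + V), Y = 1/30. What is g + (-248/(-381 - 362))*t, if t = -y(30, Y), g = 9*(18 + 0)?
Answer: 1805428/11145 ≈ 161.99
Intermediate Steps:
g = 162 (g = 9*18 = 162)
Y = 1/30 ≈ 0.033333
y(V, H) = 1/(2*V)
t = -1/60 (t = -1/(2*30) = -1*1/60 = -1/60 ≈ -0.016667)
g + (-248/(-381 - 362))*t = 162 - 248/(-381 - 362)*(-1/60) = 162 - 248/(-743)*(-1/60) = 162 - 248*(-1/743)*(-1/60) = 162 + (248/743)*(-1/60) = 162 - 62/11145 = 1805428/11145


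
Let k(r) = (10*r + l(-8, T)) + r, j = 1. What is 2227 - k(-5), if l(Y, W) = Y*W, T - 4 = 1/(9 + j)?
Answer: 11574/5 ≈ 2314.8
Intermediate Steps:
T = 41/10 (T = 4 + 1/(9 + 1) = 4 + 1/10 = 4 + ⅒ = 41/10 ≈ 4.1000)
l(Y, W) = W*Y
k(r) = -164/5 + 11*r (k(r) = (10*r + (41/10)*(-8)) + r = (10*r - 164/5) + r = (-164/5 + 10*r) + r = -164/5 + 11*r)
2227 - k(-5) = 2227 - (-164/5 + 11*(-5)) = 2227 - (-164/5 - 55) = 2227 - 1*(-439/5) = 2227 + 439/5 = 11574/5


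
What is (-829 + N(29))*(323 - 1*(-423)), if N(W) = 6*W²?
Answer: 3145882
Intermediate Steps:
(-829 + N(29))*(323 - 1*(-423)) = (-829 + 6*29²)*(323 - 1*(-423)) = (-829 + 6*841)*(323 + 423) = (-829 + 5046)*746 = 4217*746 = 3145882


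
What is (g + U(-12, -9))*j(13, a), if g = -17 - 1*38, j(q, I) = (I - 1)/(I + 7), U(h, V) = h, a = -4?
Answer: 335/3 ≈ 111.67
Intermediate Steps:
j(q, I) = (-1 + I)/(7 + I)
g = -55 (g = -17 - 38 = -55)
(g + U(-12, -9))*j(13, a) = (-55 - 12)*((-1 - 4)/(7 - 4)) = -67*(-5)/3 = -67*(-5/3) = 335/3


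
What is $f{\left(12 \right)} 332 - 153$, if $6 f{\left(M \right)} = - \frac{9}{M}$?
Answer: $- \frac{389}{2} \approx -194.5$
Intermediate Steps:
$f{\left(M \right)} = - \frac{3}{2 M}$ ($f{\left(M \right)} = \frac{\left(-9\right) \frac{1}{M}}{6} = - \frac{3}{2 M}$)
$f{\left(12 \right)} 332 - 153 = - \frac{3}{2 \cdot 12} \cdot 332 - 153 = \left(- \frac{3}{2}\right) \frac{1}{12} \cdot 332 - 153 = \left(- \frac{1}{8}\right) 332 - 153 = - \frac{83}{2} - 153 = - \frac{389}{2}$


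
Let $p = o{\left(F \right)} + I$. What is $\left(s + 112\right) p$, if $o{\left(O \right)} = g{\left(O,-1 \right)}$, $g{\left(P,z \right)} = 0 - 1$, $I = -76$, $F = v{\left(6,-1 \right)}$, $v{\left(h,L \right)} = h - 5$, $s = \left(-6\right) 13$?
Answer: $-2618$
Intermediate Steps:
$s = -78$
$v{\left(h,L \right)} = -5 + h$
$F = 1$ ($F = -5 + 6 = 1$)
$g{\left(P,z \right)} = -1$
$o{\left(O \right)} = -1$
$p = -77$ ($p = -1 - 76 = -77$)
$\left(s + 112\right) p = \left(-78 + 112\right) \left(-77\right) = 34 \left(-77\right) = -2618$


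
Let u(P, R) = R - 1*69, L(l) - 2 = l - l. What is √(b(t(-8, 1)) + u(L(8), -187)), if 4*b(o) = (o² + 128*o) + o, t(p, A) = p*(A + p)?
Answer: √2334 ≈ 48.311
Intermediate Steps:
L(l) = 2 (L(l) = 2 + (l - l) = 2 + 0 = 2)
u(P, R) = -69 + R (u(P, R) = R - 69 = -69 + R)
b(o) = o²/4 + 129*o/4 (b(o) = ((o² + 128*o) + o)/4 = (o² + 129*o)/4 = o²/4 + 129*o/4)
√(b(t(-8, 1)) + u(L(8), -187)) = √((-8*(1 - 8))*(129 - 8*(1 - 8))/4 + (-69 - 187)) = √((-8*(-7))*(129 - 8*(-7))/4 - 256) = √((¼)*56*(129 + 56) - 256) = √((¼)*56*185 - 256) = √(2590 - 256) = √2334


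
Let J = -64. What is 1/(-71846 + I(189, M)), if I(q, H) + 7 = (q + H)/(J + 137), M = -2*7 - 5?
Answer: -73/5245099 ≈ -1.3918e-5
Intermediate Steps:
M = -19 (M = -14 - 5 = -19)
I(q, H) = -7 + H/73 + q/73 (I(q, H) = -7 + (q + H)/(-64 + 137) = -7 + (H + q)/73 = -7 + (H + q)*(1/73) = -7 + (H/73 + q/73) = -7 + H/73 + q/73)
1/(-71846 + I(189, M)) = 1/(-71846 + (-7 + (1/73)*(-19) + (1/73)*189)) = 1/(-71846 + (-7 - 19/73 + 189/73)) = 1/(-71846 - 341/73) = 1/(-5245099/73) = -73/5245099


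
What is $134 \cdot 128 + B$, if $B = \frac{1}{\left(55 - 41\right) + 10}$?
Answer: $\frac{411649}{24} \approx 17152.0$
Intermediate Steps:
$B = \frac{1}{24}$ ($B = \frac{1}{14 + 10} = \frac{1}{24} \approx 0.041667$)
$134 \cdot 128 + B = 134 \cdot 128 + \frac{1}{24} = 17152 + \frac{1}{24} = \frac{411649}{24}$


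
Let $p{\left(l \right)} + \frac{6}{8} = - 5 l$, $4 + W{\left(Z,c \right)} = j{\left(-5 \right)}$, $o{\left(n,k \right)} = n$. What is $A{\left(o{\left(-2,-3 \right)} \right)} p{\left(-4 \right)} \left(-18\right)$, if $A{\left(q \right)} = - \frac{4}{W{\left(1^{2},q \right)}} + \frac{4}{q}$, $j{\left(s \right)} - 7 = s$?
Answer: $0$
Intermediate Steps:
$j{\left(s \right)} = 7 + s$
$W{\left(Z,c \right)} = -2$ ($W{\left(Z,c \right)} = -4 + \left(7 - 5\right) = -4 + 2 = -2$)
$p{\left(l \right)} = - \frac{3}{4} - 5 l$
$A{\left(q \right)} = 2 + \frac{4}{q}$ ($A{\left(q \right)} = - \frac{4}{-2} + \frac{4}{q} = \left(-4\right) \left(- \frac{1}{2}\right) + \frac{4}{q} = 2 + \frac{4}{q}$)
$A{\left(o{\left(-2,-3 \right)} \right)} p{\left(-4 \right)} \left(-18\right) = \left(2 + \frac{4}{-2}\right) \left(- \frac{3}{4} - -20\right) \left(-18\right) = \left(2 + 4 \left(- \frac{1}{2}\right)\right) \left(- \frac{3}{4} + 20\right) \left(-18\right) = \left(2 - 2\right) \frac{77}{4} \left(-18\right) = 0 \cdot \frac{77}{4} \left(-18\right) = 0 \left(-18\right) = 0$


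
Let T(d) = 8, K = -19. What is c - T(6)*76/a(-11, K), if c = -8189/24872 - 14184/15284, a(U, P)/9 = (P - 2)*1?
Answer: 35198927387/17961787368 ≈ 1.9597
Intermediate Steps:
a(U, P) = -18 + 9*P (a(U, P) = 9*((P - 2)*1) = 9*((-2 + P)*1) = 9*(-2 + P) = -18 + 9*P)
c = -119486281/95035912 (c = -8189*1/24872 - 14184*1/15284 = -8189/24872 - 3546/3821 = -119486281/95035912 ≈ -1.2573)
c - T(6)*76/a(-11, K) = -119486281/95035912 - 8*76/(-18 + 9*(-19)) = -119486281/95035912 - 8*76/(-18 - 171) = -119486281/95035912 - 8*76/(-189) = -119486281/95035912 - 8*76*(-1/189) = -119486281/95035912 - 8*(-76)/189 = -119486281/95035912 - 1*(-608/189) = -119486281/95035912 + 608/189 = 35198927387/17961787368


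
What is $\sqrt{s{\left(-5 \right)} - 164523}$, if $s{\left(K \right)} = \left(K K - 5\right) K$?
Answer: $i \sqrt{164623} \approx 405.74 i$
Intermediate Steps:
$s{\left(K \right)} = K \left(-5 + K^{2}\right)$ ($s{\left(K \right)} = \left(K^{2} - 5\right) K = \left(-5 + K^{2}\right) K = K \left(-5 + K^{2}\right)$)
$\sqrt{s{\left(-5 \right)} - 164523} = \sqrt{- 5 \left(-5 + \left(-5\right)^{2}\right) - 164523} = \sqrt{- 5 \left(-5 + 25\right) - 164523} = \sqrt{\left(-5\right) 20 - 164523} = \sqrt{-100 - 164523} = \sqrt{-164623} = i \sqrt{164623}$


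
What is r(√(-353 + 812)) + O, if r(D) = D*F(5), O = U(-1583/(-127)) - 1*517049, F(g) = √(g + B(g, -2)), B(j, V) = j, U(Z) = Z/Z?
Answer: -517048 + 3*√510 ≈ -5.1698e+5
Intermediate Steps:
U(Z) = 1
F(g) = √2*√g (F(g) = √(g + g) = √(2*g) = √2*√g)
O = -517048 (O = 1 - 1*517049 = 1 - 517049 = -517048)
r(D) = D*√10 (r(D) = D*(√2*√5) = D*√10)
r(√(-353 + 812)) + O = √(-353 + 812)*√10 - 517048 = √459*√10 - 517048 = (3*√51)*√10 - 517048 = 3*√510 - 517048 = -517048 + 3*√510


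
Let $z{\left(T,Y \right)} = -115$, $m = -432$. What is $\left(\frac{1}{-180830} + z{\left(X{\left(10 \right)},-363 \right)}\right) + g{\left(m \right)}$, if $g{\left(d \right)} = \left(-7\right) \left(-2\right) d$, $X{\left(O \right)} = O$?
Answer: $- \frac{1114455291}{180830} \approx -6163.0$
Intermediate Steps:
$g{\left(d \right)} = 14 d$
$\left(\frac{1}{-180830} + z{\left(X{\left(10 \right)},-363 \right)}\right) + g{\left(m \right)} = \left(\frac{1}{-180830} - 115\right) + 14 \left(-432\right) = \left(- \frac{1}{180830} - 115\right) - 6048 = - \frac{20795451}{180830} - 6048 = - \frac{1114455291}{180830}$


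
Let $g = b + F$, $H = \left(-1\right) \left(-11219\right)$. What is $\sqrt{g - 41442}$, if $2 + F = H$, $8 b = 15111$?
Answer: $\frac{i \sqrt{453378}}{4} \approx 168.33 i$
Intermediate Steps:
$b = \frac{15111}{8}$ ($b = \frac{1}{8} \cdot 15111 = \frac{15111}{8} \approx 1888.9$)
$H = 11219$
$F = 11217$ ($F = -2 + 11219 = 11217$)
$g = \frac{104847}{8}$ ($g = \frac{15111}{8} + 11217 = \frac{104847}{8} \approx 13106.0$)
$\sqrt{g - 41442} = \sqrt{\frac{104847}{8} - 41442} = \sqrt{- \frac{226689}{8}} = \frac{i \sqrt{453378}}{4}$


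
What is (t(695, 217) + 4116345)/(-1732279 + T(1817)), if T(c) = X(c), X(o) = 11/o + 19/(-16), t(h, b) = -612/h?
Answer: -83170897586736/35000790357325 ≈ -2.3763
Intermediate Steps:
X(o) = -19/16 + 11/o (X(o) = 11/o + 19*(-1/16) = 11/o - 19/16 = -19/16 + 11/o)
T(c) = -19/16 + 11/c
(t(695, 217) + 4116345)/(-1732279 + T(1817)) = (-612/695 + 4116345)/(-1732279 + (-19/16 + 11/1817)) = 2860859163/(695*(-1732279 - 34347/29072)) = 2860859163/(695*(-50360849435/29072)) = (2860859163/695)*(-29072/50360849435) = -83170897586736/35000790357325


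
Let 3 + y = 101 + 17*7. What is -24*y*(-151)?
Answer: 786408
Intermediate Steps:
y = 217 (y = -3 + (101 + 17*7) = -3 + (101 + 119) = -3 + 220 = 217)
-24*y*(-151) = -24*217*(-151) = -5208*(-151) = 786408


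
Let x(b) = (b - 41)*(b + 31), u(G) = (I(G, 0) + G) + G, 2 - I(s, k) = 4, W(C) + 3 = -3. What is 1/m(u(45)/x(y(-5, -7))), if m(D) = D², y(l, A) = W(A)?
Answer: 1380625/7744 ≈ 178.28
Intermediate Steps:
W(C) = -6 (W(C) = -3 - 3 = -6)
I(s, k) = -2 (I(s, k) = 2 - 1*4 = 2 - 4 = -2)
u(G) = -2 + 2*G (u(G) = (-2 + G) + G = -2 + 2*G)
y(l, A) = -6
x(b) = (-41 + b)*(31 + b)
1/m(u(45)/x(y(-5, -7))) = 1/(((-2 + 2*45)/(-1271 + (-6)² - 10*(-6)))²) = 1/(((-2 + 90)/(-1271 + 36 + 60))²) = 1/((88/(-1175))²) = 1/((88*(-1/1175))²) = 1/((-88/1175)²) = 1/(7744/1380625) = 1380625/7744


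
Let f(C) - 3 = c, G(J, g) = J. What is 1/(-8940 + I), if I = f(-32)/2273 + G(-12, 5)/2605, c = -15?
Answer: -5921165/52935273636 ≈ -0.00011186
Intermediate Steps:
f(C) = -12 (f(C) = 3 - 15 = -12)
I = -58536/5921165 (I = -12/2273 - 12/2605 = -58536/5921165 ≈ -0.0098859)
1/(-8940 + I) = 1/(-8940 - 58536/5921165) = 1/(-52935273636/5921165) = -5921165/52935273636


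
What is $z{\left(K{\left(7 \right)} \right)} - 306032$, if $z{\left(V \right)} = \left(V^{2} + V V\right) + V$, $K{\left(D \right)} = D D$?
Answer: $-301181$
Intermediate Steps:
$K{\left(D \right)} = D^{2}$
$z{\left(V \right)} = V + 2 V^{2}$ ($z{\left(V \right)} = \left(V^{2} + V^{2}\right) + V = 2 V^{2} + V = V + 2 V^{2}$)
$z{\left(K{\left(7 \right)} \right)} - 306032 = 7^{2} \left(1 + 2 \cdot 7^{2}\right) - 306032 = 49 \left(1 + 2 \cdot 49\right) - 306032 = 49 \left(1 + 98\right) - 306032 = 49 \cdot 99 - 306032 = 4851 - 306032 = -301181$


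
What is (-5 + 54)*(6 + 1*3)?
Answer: 441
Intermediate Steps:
(-5 + 54)*(6 + 1*3) = 49*(6 + 3) = 49*9 = 441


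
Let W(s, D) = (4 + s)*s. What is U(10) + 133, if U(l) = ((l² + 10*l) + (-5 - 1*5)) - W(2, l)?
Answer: 311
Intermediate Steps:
W(s, D) = s*(4 + s)
U(l) = -22 + l² + 10*l (U(l) = ((l² + 10*l) + (-5 - 1*5)) - 2*(4 + 2) = ((l² + 10*l) + (-5 - 5)) - 2*6 = ((l² + 10*l) - 10) - 1*12 = (-10 + l² + 10*l) - 12 = -22 + l² + 10*l)
U(10) + 133 = (-22 + 10² + 10*10) + 133 = (-22 + 100 + 100) + 133 = 178 + 133 = 311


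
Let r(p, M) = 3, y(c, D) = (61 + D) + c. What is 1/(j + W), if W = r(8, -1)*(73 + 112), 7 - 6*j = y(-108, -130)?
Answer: 3/1757 ≈ 0.0017075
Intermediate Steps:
y(c, D) = 61 + D + c
j = 92/3 (j = 7/6 - (61 - 130 - 108)/6 = 7/6 - 1/6*(-177) = 7/6 + 59/2 = 92/3 ≈ 30.667)
W = 555 (W = 3*(73 + 112) = 3*185 = 555)
1/(j + W) = 1/(92/3 + 555) = 1/(1757/3) = 3/1757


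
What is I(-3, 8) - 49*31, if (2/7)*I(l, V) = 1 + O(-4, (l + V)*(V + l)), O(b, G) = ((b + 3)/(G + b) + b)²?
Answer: -91864/63 ≈ -1458.2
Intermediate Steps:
O(b, G) = (b + (3 + b)/(G + b))² (O(b, G) = ((3 + b)/(G + b) + b)² = (b + (3 + b)/(G + b))²)
I(l, V) = 7/2 + 7*(15 - 4*(V + l)²)²/(2*(-4 + (V + l)²)²) (I(l, V) = 7*(1 + (3 - 4 + (-4)² + ((l + V)*(V + l))*(-4))²/((l + V)*(V + l) - 4)²)/2 = 7*(1 + (3 - 4 + 16 + ((V + l)*(V + l))*(-4))²/((V + l)*(V + l) - 4)²)/2 = 7*(1 + (3 - 4 + 16 + (V + l)²*(-4))²/((V + l)² - 4)²)/2 = 7*(1 + (3 - 4 + 16 - 4*(V + l)²)²/(-4 + (V + l)²)²)/2 = 7*(1 + (15 - 4*(V + l)²)²/(-4 + (V + l)²)²)/2 = 7/2 + 7*(15 - 4*(V + l)²)²/(2*(-4 + (V + l)²)²))
I(-3, 8) - 49*31 = (7/2 + 7*(15 - 4*8² - 4*(-3)² - 8*8*(-3))²/(2*(-4 + 8² + (-3)² + 2*8*(-3))²)) - 49*31 = (7/2 + 7*(15 - 4*64 - 4*9 + 192)²/(2*(-4 + 64 + 9 - 48)²)) - 1519 = (7/2 + (7/2)*(15 - 256 - 36 + 192)²/21²) - 1519 = (7/2 + (7/2)*(1/441)*(-85)²) - 1519 = (7/2 + (7/2)*(1/441)*7225) - 1519 = (7/2 + 7225/126) - 1519 = 3833/63 - 1519 = -91864/63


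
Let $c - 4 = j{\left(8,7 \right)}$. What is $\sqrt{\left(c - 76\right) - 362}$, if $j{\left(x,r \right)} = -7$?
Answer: $21 i \approx 21.0 i$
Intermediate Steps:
$c = -3$ ($c = 4 - 7 = -3$)
$\sqrt{\left(c - 76\right) - 362} = \sqrt{\left(-3 - 76\right) - 362} = \sqrt{-79 - 362} = \sqrt{-441} = 21 i$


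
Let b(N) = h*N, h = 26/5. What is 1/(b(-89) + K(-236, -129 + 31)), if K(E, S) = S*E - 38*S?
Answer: 5/131946 ≈ 3.7894e-5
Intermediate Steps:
h = 26/5 (h = 26*(⅕) = 26/5 ≈ 5.2000)
K(E, S) = -38*S + E*S (K(E, S) = E*S - 38*S = -38*S + E*S)
b(N) = 26*N/5
1/(b(-89) + K(-236, -129 + 31)) = 1/((26/5)*(-89) + (-129 + 31)*(-38 - 236)) = 1/(-2314/5 - 98*(-274)) = 1/(-2314/5 + 26852) = 1/(131946/5) = 5/131946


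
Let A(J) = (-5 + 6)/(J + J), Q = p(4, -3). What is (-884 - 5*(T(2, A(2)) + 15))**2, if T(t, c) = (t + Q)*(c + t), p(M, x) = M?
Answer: 4214809/4 ≈ 1.0537e+6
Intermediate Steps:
Q = 4
A(J) = 1/(2*J)
T(t, c) = (4 + t)*(c + t) (T(t, c) = (t + 4)*(c + t) = (4 + t)*(c + t))
(-884 - 5*(T(2, A(2)) + 15))**2 = (-884 - 5*((2**2 + 4*((1/2)/2) + 4*2 + ((1/2)/2)*2) + 15))**2 = (-884 - 5*((4 + 4*((1/2)*(1/2)) + 8 + ((1/2)*(1/2))*2) + 15))**2 = (-884 - 5*((4 + 4*(1/4) + 8 + (1/4)*2) + 15))**2 = (-884 - 5*((4 + 1 + 8 + 1/2) + 15))**2 = (-884 - 5*(27/2 + 15))**2 = (-884 - 5*57/2)**2 = (-884 - 285/2)**2 = (-2053/2)**2 = 4214809/4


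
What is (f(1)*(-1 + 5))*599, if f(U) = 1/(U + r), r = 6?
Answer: 2396/7 ≈ 342.29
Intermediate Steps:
f(U) = 1/(6 + U) (f(U) = 1/(U + 6) = 1/(6 + U))
(f(1)*(-1 + 5))*599 = ((-1 + 5)/(6 + 1))*599 = (4/7)*599 = 2396/7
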